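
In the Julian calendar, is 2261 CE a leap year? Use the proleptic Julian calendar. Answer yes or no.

no

2261 mod 4 = 1, so it is a common year in the Julian calendar.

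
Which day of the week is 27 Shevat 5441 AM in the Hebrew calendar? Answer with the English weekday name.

Equivalently 15 February 1681 Gregorian, JDN 2335079.
JDN 2335079 mod 7 = 5, and JDN 0 was a Monday, so this is a Saturday.

Saturday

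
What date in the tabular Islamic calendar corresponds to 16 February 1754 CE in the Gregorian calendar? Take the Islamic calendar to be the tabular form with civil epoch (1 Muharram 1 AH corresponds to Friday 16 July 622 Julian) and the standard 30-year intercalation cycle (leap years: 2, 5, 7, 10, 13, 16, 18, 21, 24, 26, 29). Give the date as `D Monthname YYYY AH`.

22 Rabi' al-Thani 1167 AH

Both dates share Julian Day Number 2361742; in the tabular Islamic calendar that is 22 Rabi' al-Thani 1167 AH.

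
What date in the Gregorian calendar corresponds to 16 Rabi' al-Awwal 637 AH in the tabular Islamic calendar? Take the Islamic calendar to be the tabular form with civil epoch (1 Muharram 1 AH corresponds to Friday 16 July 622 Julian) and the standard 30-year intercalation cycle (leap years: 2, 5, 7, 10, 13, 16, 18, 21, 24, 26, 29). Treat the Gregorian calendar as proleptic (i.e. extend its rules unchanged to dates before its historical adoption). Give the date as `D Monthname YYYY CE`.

23 October 1239 CE

Both dates share Julian Day Number 2173891; in the Gregorian calendar that is 23 October 1239 CE.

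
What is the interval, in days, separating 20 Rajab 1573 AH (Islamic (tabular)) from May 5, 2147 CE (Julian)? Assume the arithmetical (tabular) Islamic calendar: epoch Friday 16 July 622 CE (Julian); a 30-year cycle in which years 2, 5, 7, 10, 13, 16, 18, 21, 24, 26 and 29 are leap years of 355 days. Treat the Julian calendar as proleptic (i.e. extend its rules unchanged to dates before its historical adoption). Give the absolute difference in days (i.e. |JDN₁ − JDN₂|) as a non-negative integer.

JDN of the first date = 2505700.
JDN of the second date = 2505374.
|2505374 − 2505700| = 326.

326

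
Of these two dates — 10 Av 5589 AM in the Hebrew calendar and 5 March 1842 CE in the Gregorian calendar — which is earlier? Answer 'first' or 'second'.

First date → JDN 2389309; second date → JDN 2393900.
JDN 2389309 < JDN 2393900, so the first date is earlier.

first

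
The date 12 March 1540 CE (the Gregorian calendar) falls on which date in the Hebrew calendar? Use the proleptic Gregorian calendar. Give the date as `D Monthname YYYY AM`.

23 Adar 5300 AM

Julian Day Number of the source date = 2283604.
Converting JDN 2283604 to the Hebrew calendar gives 23 Adar 5300 AM.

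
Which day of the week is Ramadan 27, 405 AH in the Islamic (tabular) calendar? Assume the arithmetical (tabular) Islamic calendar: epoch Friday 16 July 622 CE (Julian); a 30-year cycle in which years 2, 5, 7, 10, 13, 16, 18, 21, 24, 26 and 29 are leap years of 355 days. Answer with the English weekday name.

In the proleptic Gregorian calendar this is 27 March 1015 (JDN 2091866).
Since JDN mod 7 = 0 (0 = Monday), the day is Monday.

Monday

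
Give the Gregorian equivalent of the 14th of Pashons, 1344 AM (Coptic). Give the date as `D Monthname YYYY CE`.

Both dates share Julian Day Number 2315814; in the Gregorian calendar that is 19 May 1628 CE.

19 May 1628 CE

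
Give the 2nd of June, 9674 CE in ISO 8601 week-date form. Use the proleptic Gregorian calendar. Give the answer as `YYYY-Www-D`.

The weekday is Saturday (ISO weekday 6).
That Saturday belongs to ISO week 22 of ISO year 9674.

9674-W22-6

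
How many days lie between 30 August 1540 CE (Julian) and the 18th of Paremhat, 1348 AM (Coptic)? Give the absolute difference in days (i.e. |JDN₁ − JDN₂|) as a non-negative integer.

33434

JDN of the first date = 2283785.
JDN of the second date = 2317219.
|2317219 − 2283785| = 33434.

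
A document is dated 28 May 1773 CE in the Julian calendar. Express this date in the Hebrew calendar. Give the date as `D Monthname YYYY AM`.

17 Sivan 5533 AM

The source date corresponds to 8 June 1773 in the Gregorian calendar (JDN 2368794).
That day falls on 17 Sivan 5533 AM in the Hebrew calendar.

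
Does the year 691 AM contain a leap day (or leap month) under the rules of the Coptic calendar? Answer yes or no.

691 mod 4 = 3; in the Coptic calendar a year is leap when year mod 4 = 3, so it is a leap year.

yes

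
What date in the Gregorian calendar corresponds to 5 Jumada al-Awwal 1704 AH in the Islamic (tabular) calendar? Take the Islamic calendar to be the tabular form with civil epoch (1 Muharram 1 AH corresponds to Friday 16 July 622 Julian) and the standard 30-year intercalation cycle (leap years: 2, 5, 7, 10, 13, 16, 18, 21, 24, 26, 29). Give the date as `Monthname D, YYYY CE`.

Both dates share Julian Day Number 2552048; in the Gregorian calendar that is 3 March 2275 CE.

March 3, 2275 CE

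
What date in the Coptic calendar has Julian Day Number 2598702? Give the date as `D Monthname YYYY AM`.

14 Hathor 2119 AM

The Gregorian equivalent of JDN 2598702 is 26 November 2402.
In the Coptic calendar that day is 14 Hathor 2119 AM.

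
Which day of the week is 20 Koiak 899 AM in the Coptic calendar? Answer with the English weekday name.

In the proleptic Gregorian calendar this is 23 December 1182 (JDN 2153133).
JDN 2153133 mod 7 = 3, and JDN 0 was a Monday, so this is a Thursday.

Thursday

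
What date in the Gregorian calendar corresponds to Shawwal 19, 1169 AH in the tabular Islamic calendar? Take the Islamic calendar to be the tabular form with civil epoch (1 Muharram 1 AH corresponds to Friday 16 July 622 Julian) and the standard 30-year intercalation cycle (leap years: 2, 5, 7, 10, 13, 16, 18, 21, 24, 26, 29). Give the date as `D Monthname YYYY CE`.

17 July 1756 CE

Julian Day Number of the source date = 2362624.
Converting JDN 2362624 to the Gregorian calendar gives 17 July 1756 CE.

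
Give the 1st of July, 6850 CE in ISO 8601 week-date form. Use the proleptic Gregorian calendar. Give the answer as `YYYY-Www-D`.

The weekday is Friday (ISO weekday 5).
That Friday belongs to ISO week 26 of ISO year 6850.

6850-W26-5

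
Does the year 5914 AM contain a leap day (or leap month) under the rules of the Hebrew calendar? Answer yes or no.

Hebrew year 5914 is year 5 of its 19-year Metonic cycle; leap years are at positions 3, 6, 8, 11, 14, 17, 19, so it is a common year (12 months).

no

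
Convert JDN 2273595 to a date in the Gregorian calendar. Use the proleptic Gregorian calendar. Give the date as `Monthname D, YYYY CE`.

October 16, 1512 CE

JDN 2451545 is 1 Jan 2000; 2273595 is −177950 days from there.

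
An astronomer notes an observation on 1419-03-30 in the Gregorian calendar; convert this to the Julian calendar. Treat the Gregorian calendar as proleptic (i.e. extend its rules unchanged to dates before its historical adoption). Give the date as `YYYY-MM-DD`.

For dates in this range the Gregorian date is 9 days ahead of the Julian.
30 March 1419 Gregorian − 9 days → 21 March 1419 Julian.

1419-03-21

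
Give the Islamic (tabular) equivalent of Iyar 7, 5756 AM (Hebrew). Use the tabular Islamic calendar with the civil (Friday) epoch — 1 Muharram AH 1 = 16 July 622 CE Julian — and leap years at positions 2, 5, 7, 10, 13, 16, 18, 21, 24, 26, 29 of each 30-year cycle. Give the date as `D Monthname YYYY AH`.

The source date corresponds to 26 April 1996 in the Gregorian calendar (JDN 2450200).
That day falls on 7 Dhu al-Hijjah 1416 AH in the tabular Islamic calendar.

7 Dhu al-Hijjah 1416 AH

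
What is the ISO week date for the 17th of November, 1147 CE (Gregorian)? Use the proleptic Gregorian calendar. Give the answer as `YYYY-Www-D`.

1147-W47-1

The weekday is Monday (ISO weekday 1).
That Monday belongs to ISO week 47 of ISO year 1147.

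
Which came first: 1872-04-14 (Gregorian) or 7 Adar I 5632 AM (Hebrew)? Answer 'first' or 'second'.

Converting both to JDN: 2404898 vs 2404840; the smaller is the second.

second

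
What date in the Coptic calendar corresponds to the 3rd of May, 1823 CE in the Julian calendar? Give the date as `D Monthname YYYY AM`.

Both dates share Julian Day Number 2387031; in the Coptic calendar that is 8 Pashons 1539 AM.

8 Pashons 1539 AM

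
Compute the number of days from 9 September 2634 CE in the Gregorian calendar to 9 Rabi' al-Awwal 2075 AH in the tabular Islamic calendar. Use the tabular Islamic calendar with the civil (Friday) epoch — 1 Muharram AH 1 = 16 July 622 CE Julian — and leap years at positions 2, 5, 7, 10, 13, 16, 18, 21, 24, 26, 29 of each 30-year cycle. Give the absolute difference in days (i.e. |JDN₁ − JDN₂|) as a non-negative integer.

First date → JDN 2683360; second date → JDN 2683463.
The interval is |2683360 − 2683463| = 103 days.

103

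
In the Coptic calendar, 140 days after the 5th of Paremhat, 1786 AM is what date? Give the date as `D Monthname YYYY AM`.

25 Epip 1786 AM

Counting 140 days forward from JDN 2477185 reaches JDN 2477325, which is 25 Epip 1786 AM.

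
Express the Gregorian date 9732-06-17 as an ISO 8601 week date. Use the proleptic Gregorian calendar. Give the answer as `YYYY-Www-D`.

The weekday is Tuesday (ISO weekday 2).
That Tuesday belongs to ISO week 25 of ISO year 9732.

9732-W25-2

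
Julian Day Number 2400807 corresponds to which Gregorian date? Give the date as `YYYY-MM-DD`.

Counting from JDN 2299161 = 15 Oct 1582 gives an offset of 101646 days.

1861-01-31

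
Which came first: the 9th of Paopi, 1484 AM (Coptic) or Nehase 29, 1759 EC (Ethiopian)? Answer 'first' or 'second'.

The two dates have Julian Day Numbers 2366734 and 2366688 respectively.
Since 2366688 < 2366734, the second date comes first.

second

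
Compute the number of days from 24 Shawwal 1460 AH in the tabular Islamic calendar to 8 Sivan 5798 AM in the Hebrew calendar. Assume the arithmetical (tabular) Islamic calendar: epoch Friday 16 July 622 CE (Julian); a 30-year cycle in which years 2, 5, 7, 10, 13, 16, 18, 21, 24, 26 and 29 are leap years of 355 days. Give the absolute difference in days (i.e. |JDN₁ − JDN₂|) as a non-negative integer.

164

First date → JDN 2465750; second date → JDN 2465586.
The interval is |2465750 − 2465586| = 164 days.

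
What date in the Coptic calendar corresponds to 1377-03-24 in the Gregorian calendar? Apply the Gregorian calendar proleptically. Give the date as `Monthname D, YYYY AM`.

Julian Day Number of the source date = 2224082.
Converting JDN 2224082 to the Coptic calendar gives 20 Paremhat 1093 AM.

Paremhat 20, 1093 AM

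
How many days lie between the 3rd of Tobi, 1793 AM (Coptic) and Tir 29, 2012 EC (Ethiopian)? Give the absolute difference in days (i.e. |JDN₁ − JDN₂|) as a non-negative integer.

First date → JDN 2479680; second date → JDN 2458887.
The interval is |2479680 − 2458887| = 20793 days.

20793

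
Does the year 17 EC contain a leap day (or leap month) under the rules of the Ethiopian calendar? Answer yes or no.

17 mod 4 = 1; in the Ethiopian calendar a year is leap when year mod 4 = 3, so it is a common year.

no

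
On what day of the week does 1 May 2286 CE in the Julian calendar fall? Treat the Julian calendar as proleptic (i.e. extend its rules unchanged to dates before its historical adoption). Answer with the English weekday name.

This is JDN 2556140 (16 May 2286 Gregorian).
2556140 ≡ 6 (mod 7); counting from Monday = 0 gives Sunday.

Sunday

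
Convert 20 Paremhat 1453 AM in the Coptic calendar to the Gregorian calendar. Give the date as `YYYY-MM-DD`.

1737-03-27

Both dates share Julian Day Number 2355572; in the Gregorian calendar that is 27 March 1737 CE.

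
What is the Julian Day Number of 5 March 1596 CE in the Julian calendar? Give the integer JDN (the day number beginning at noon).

2304061

In the Gregorian calendar the same day is 15 March 1596.
JDN 2451545 is 1 January 2000 CE (Gregorian); the target day is −147484 days from there, so JDN = 2304061.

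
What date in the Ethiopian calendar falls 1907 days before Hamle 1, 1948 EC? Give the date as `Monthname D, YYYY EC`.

Counting 1907 days back from JDN 2435663 reaches JDN 2433756, which is Miyazya 11, 1943 EC.

Miyazya 11, 1943 EC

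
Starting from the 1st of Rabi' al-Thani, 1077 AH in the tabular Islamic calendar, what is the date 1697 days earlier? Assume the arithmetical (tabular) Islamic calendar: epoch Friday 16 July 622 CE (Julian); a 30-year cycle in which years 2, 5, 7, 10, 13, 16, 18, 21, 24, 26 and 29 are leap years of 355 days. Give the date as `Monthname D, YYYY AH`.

JDN of the 1st of Rabi' al-Thani, 1077 AH = 2329828.
2329828 − 1697 = 2328131.
JDN 2328131 in the tabular Islamic calendar is Jumada al-Thani 17, 1072 AH.

Jumada al-Thani 17, 1072 AH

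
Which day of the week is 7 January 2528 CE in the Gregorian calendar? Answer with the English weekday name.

2644399 ≡ 2 (mod 7); counting from Monday = 0 gives Wednesday.

Wednesday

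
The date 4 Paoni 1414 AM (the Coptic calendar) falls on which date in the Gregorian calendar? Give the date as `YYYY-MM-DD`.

Julian Day Number of the source date = 2341401.
Converting JDN 2341401 to the Gregorian calendar gives 8 June 1698 CE.

1698-06-08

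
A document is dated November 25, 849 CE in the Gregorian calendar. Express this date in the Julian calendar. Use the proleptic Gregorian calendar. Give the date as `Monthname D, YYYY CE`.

November 21, 849 CE

For dates in this range the Gregorian date is 4 days ahead of the Julian.
25 November 849 Gregorian − 4 days → 21 November 849 Julian.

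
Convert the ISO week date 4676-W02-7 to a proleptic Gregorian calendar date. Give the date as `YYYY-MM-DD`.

ISO week 1 of 4676 is the week containing the first Thursday of 4676.
Week 2, day 7 (Sunday) lands on 4676-01-16.

4676-01-16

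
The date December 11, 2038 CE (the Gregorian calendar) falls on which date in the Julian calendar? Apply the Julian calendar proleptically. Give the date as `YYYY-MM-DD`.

For dates in this range the Gregorian date is 13 days ahead of the Julian.
11 December 2038 Gregorian − 13 days → 28 November 2038 Julian.

2038-11-28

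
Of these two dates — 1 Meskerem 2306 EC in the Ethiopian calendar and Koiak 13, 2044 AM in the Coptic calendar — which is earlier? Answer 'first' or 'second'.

The two dates have Julian Day Numbers 2566122 and 2571338 respectively.
Since 2566122 < 2571338, the first date comes first.

first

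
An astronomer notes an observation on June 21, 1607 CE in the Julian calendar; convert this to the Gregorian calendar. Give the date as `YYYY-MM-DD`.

At this point the Julian calendar is 10 days behind the Gregorian.
21 June 1607 Julian + 10 days → 1 July 1607 Gregorian.

1607-07-01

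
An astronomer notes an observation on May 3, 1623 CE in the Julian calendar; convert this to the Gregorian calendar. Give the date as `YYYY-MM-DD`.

The Julian–Gregorian offset here is 10 days (Julian trailing).
3 May 1623 Julian + 10 days → 13 May 1623 Gregorian.

1623-05-13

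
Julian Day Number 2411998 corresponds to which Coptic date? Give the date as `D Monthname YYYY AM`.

12 Thout 1608 AM

JDN 2411998 is 22 September 1891 in the Gregorian calendar.
In the Coptic calendar that day is 12 Thout 1608 AM.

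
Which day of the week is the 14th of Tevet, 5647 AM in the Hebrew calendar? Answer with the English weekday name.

In the Gregorian calendar this is 10 January 1887 (JDN 2410282).
Since JDN mod 7 = 0 (0 = Monday), the day is Monday.

Monday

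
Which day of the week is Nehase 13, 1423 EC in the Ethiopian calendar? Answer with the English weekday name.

In the proleptic Gregorian calendar this is 15 August 1431 (JDN 2243948).
JDN 2243948 mod 7 = 0, and JDN 0 was a Monday, so this is a Monday.

Monday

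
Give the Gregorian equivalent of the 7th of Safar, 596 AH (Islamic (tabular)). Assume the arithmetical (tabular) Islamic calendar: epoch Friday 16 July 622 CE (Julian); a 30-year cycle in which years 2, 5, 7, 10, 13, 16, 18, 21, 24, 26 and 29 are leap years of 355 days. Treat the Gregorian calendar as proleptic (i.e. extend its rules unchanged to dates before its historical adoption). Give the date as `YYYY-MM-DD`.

Both dates share Julian Day Number 2159324; in the Gregorian calendar that is 5 December 1199 CE.

1199-12-05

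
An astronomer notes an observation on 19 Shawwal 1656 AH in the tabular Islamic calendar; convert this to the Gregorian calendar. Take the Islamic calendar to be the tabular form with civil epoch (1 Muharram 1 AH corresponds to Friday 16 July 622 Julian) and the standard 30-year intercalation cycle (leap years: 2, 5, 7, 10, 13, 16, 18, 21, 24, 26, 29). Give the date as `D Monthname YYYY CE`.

Both dates share Julian Day Number 2535201; in the Gregorian calendar that is 16 January 2229 CE.

16 January 2229 CE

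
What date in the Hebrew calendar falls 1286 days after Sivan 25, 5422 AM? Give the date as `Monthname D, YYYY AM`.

Tevet 11, 5426 AM

Counting 1286 days forward from JDN 2328256 reaches JDN 2329542, which is Tevet 11, 5426 AM.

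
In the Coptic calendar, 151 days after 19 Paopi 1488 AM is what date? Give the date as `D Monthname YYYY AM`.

JDN of 19 Paopi 1488 AM = 2368205.
2368205 + 151 = 2368356.
JDN 2368356 in the Coptic calendar is 20 Paremhat 1488 AM.

20 Paremhat 1488 AM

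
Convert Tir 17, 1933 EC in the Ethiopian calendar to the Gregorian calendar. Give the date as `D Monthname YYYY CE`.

25 January 1941 CE

Julian Day Number of the source date = 2430020.
Converting JDN 2430020 to the Gregorian calendar gives 25 January 1941 CE.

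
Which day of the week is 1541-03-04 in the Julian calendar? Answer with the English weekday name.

Friday

This is JDN 2283971 (14 March 1541 Gregorian).
Since JDN mod 7 = 4 (0 = Monday), the day is Friday.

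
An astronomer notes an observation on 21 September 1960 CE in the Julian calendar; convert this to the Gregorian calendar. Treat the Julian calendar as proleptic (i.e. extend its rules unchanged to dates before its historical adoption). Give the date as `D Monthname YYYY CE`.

4 October 1960 CE

At this point the Julian calendar is 13 days behind the Gregorian.
21 September 1960 Julian + 13 days → 4 October 1960 Gregorian.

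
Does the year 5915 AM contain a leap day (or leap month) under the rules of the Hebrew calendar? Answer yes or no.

yes

Hebrew year 5915 is year 6 of its 19-year Metonic cycle; leap years are at positions 3, 6, 8, 11, 14, 17, 19, so it is a leap year (13 months).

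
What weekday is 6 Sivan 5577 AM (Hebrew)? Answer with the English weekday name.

In the Gregorian calendar this is 21 May 1817 (JDN 2384846).
Since JDN mod 7 = 2 (0 = Monday), the day is Wednesday.

Wednesday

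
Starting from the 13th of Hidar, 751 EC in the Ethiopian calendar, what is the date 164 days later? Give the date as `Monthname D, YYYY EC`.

The starting date is JDN 1998230; 1998230 + 164 = 1998394.
JDN 1998394 corresponds to Miyazya 27, 751 EC.

Miyazya 27, 751 EC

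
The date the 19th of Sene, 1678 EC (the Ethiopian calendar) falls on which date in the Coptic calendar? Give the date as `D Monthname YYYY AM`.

The source date corresponds to 23 June 1686 in the Gregorian calendar (JDN 2337033).
That day falls on 19 Paoni 1402 AM in the Coptic calendar.

19 Paoni 1402 AM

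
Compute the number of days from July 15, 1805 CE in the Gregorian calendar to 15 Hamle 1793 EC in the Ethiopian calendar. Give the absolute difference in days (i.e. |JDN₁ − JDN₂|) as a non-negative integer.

1455

JDN of the first date = 2380518.
JDN of the second date = 2379063.
|2379063 − 2380518| = 1455.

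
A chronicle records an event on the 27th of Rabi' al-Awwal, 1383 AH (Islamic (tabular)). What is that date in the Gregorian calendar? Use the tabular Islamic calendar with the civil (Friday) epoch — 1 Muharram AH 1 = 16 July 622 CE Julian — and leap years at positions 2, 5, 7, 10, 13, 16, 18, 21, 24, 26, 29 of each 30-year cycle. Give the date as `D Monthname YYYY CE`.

18 August 1963 CE

Both dates share Julian Day Number 2438260; in the Gregorian calendar that is 18 August 1963 CE.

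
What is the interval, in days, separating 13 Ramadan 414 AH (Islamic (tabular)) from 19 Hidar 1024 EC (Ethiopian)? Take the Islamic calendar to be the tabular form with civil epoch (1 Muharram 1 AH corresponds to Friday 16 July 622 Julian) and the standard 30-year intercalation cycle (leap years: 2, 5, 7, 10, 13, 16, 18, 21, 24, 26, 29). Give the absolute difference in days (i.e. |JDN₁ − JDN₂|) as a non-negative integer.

JDN of the first date = 2095041.
JDN of the second date = 2097950.
|2097950 − 2095041| = 2909.

2909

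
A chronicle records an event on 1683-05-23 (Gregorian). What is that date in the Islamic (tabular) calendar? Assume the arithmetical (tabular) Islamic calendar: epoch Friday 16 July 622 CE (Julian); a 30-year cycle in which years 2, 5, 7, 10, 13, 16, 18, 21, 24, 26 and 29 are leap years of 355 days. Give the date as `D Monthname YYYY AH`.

Both dates share Julian Day Number 2335906; in the tabular Islamic calendar that is 26 Jumada al-Awwal 1094 AH.

26 Jumada al-Awwal 1094 AH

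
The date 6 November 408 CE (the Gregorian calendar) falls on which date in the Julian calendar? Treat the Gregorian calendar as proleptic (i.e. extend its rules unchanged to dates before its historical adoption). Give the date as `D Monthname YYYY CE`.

The Julian–Gregorian offset here is 1 day (Julian trailing).
6 November 408 Gregorian − 1 day → 5 November 408 Julian.

5 November 408 CE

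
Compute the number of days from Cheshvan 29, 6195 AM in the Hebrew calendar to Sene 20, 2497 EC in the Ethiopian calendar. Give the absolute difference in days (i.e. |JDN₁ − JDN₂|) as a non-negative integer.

25778

JDN of the first date = 2610396.
JDN of the second date = 2636174.
|2636174 − 2610396| = 25778.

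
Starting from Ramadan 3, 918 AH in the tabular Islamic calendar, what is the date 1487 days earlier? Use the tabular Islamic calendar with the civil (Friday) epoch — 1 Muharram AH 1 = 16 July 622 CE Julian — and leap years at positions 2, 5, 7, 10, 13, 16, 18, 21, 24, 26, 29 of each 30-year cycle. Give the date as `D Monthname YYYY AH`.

21 Jumada al-Thani 914 AH

The starting date is JDN 2273632; 2273632 − 1487 = 2272145.
JDN 2272145 corresponds to 21 Jumada al-Thani 914 AH.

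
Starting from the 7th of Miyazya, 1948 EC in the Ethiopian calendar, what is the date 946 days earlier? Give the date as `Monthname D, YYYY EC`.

Meskerem 2, 1946 EC

The starting date is JDN 2435579; 2435579 − 946 = 2434633.
JDN 2434633 corresponds to Meskerem 2, 1946 EC.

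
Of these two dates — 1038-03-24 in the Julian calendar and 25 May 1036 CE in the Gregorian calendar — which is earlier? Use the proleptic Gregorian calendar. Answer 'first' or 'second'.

second

Converting both to JDN: 2100270 vs 2099596; the smaller is the second.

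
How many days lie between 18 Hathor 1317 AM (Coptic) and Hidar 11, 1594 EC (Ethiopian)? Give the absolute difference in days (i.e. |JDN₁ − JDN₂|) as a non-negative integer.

358

JDN of the first date = 2305776.
JDN of the second date = 2306134.
|2306134 − 2305776| = 358.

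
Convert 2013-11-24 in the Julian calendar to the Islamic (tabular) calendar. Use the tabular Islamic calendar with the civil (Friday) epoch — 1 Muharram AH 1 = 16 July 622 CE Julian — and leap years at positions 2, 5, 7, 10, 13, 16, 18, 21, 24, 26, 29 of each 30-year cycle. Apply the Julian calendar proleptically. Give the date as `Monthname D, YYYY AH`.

Safar 3, 1435 AH

Both dates share Julian Day Number 2456634; in the tabular Islamic calendar that is 3 Safar 1435 AH.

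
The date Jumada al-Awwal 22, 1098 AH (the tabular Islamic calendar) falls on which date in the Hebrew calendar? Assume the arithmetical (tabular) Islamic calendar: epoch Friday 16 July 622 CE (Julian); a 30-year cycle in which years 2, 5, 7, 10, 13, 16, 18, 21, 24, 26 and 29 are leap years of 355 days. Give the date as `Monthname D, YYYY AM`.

Nisan 22, 5447 AM

Both dates share Julian Day Number 2337319; in the Hebrew calendar that is 22 Nisan 5447 AM.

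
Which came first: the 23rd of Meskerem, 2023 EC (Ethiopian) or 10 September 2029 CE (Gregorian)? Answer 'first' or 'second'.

second

Converting both to JDN: 2462778 vs 2462390; the smaller is the second.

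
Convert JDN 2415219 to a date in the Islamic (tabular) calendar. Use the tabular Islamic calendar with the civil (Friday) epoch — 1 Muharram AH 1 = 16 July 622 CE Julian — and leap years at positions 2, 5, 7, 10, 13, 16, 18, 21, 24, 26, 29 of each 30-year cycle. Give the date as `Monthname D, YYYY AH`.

The Gregorian equivalent of JDN 2415219 is 18 July 1900.
In the tabular Islamic calendar that day is Rabi' al-Awwal 20, 1318 AH.

Rabi' al-Awwal 20, 1318 AH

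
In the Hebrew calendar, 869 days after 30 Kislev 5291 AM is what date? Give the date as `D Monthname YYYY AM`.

12 Iyar 5293 AM

The starting date is JDN 2280244; 2280244 + 869 = 2281113.
JDN 2281113 corresponds to 12 Iyar 5293 AM.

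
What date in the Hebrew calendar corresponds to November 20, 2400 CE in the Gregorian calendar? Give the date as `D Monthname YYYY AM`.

2 Kislev 6161 AM

Both dates share Julian Day Number 2597966; in the Hebrew calendar that is 2 Kislev 6161 AM.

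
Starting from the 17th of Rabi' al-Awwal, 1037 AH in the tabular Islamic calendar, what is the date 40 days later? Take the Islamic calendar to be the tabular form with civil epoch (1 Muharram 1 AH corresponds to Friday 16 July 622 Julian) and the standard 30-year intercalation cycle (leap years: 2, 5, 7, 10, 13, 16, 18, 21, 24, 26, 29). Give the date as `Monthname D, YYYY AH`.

JDN of the 17th of Rabi' al-Awwal, 1037 AH = 2315639.
2315639 + 40 = 2315679.
JDN 2315679 in the tabular Islamic calendar is Rabi' al-Thani 27, 1037 AH.

Rabi' al-Thani 27, 1037 AH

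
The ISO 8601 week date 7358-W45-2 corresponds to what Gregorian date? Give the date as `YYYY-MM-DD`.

ISO week 1 of 7358 is the week containing the first Thursday of 7358.
Week 45, day 2 (Tuesday) lands on 7358-11-07.

7358-11-07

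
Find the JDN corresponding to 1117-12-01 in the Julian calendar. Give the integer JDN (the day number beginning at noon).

2129377

Equivalently 8 December 1117 (proleptic Gregorian).
JDN 2299161 is 15 October 1582 CE (Gregorian); the target day is −169784 days from there, so JDN = 2129377.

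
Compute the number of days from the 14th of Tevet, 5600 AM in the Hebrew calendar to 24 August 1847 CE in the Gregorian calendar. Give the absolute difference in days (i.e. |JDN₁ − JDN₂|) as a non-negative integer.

2803

First date → JDN 2393095; second date → JDN 2395898.
The interval is |2393095 − 2395898| = 2803 days.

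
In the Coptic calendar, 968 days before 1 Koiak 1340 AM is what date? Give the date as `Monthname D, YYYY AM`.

Parmouti 9, 1337 AM

The starting date is JDN 2314190; 2314190 − 968 = 2313222.
JDN 2313222 corresponds to Parmouti 9, 1337 AM.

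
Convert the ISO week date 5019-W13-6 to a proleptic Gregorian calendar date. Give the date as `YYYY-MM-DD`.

5019-04-03

ISO week 1 of 5019 is the week containing the first Thursday of 5019.
Week 13, day 6 (Saturday) lands on 5019-04-03.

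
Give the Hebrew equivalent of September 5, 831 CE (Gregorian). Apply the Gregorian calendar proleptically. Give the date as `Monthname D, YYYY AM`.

Both dates share Julian Day Number 2024824; in the Hebrew calendar that is 20 Elul 4591 AM.

Elul 20, 4591 AM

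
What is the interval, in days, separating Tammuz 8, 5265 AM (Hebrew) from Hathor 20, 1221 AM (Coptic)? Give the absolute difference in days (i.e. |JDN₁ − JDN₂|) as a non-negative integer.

First date → JDN 2270920; second date → JDN 2270714.
The interval is |2270920 − 2270714| = 206 days.

206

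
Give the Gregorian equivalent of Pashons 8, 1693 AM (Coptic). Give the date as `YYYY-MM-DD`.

Julian Day Number of the source date = 2443280.
Converting JDN 2443280 to the Gregorian calendar gives 16 May 1977 CE.

1977-05-16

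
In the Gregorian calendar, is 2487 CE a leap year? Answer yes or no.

no

2487 is not divisible by 4, so it is a common year.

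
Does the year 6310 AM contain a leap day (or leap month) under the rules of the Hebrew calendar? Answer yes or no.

Hebrew year 6310 is year 2 of its 19-year Metonic cycle; leap years are at positions 3, 6, 8, 11, 14, 17, 19, so it is a common year (12 months).

no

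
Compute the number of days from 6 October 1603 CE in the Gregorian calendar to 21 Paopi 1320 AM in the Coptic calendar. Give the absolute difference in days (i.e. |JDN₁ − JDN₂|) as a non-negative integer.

23

JDN of the first date = 2306822.
JDN of the second date = 2306845.
|2306845 − 2306822| = 23.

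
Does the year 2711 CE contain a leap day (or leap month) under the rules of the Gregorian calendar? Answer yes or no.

2711 is not divisible by 4, so it is a common year.

no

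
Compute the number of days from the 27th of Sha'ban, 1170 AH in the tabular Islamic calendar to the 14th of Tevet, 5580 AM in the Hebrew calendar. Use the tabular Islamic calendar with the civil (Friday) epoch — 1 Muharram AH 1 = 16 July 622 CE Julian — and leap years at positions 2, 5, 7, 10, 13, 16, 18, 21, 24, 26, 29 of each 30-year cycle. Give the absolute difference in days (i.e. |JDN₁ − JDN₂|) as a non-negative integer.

First date → JDN 2362928; second date → JDN 2385801.
The interval is |2362928 − 2385801| = 22873 days.

22873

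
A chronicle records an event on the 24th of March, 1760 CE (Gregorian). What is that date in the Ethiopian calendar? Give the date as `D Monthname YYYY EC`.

17 Megabit 1752 EC

Julian Day Number of the source date = 2363970.
Converting JDN 2363970 to the Ethiopian calendar gives 17 Megabit 1752 EC.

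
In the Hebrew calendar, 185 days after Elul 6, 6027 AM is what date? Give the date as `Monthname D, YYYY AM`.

Adar 15, 6028 AM

The starting date is JDN 2549304; 2549304 + 185 = 2549489.
JDN 2549489 corresponds to Adar 15, 6028 AM.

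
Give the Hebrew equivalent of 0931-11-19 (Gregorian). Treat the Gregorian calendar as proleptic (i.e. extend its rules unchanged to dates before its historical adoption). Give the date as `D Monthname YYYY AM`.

Both dates share Julian Day Number 2061423; in the Hebrew calendar that is 2 Kislev 4692 AM.

2 Kislev 4692 AM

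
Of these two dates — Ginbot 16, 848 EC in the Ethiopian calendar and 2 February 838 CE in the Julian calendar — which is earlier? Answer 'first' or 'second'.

The two dates have Julian Day Numbers 2033843 and 2027170 respectively.
Since 2027170 < 2033843, the second date comes first.

second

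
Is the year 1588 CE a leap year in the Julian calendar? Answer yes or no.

yes

1588 mod 4 = 0, so it is a leap year in the Julian calendar.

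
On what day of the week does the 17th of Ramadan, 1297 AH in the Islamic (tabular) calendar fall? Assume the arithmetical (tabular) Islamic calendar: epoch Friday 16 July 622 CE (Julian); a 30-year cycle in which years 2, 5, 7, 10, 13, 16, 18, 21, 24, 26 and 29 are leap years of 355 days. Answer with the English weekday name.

Monday

This is JDN 2407951 (23 August 1880 Gregorian).
Since JDN mod 7 = 0 (0 = Monday), the day is Monday.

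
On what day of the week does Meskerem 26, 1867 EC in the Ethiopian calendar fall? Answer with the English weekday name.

Monday

This is JDN 2405802 (5 October 1874 Gregorian).
2405802 ≡ 0 (mod 7); counting from Monday = 0 gives Monday.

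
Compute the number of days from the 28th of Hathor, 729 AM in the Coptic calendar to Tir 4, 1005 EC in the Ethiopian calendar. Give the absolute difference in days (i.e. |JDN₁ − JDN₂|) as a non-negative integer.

First date → JDN 2091019; second date → JDN 2091055.
The interval is |2091019 − 2091055| = 36 days.

36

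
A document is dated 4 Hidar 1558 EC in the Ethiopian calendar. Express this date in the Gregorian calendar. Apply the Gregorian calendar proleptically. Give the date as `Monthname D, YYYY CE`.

Julian Day Number of the source date = 2292978.
Converting JDN 2292978 to the Gregorian calendar gives 10 November 1565 CE.

November 10, 1565 CE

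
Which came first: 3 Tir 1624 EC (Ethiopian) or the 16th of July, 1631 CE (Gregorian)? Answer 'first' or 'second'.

second

First date → JDN 2317144; second date → JDN 2316967.
JDN 2316967 < JDN 2317144, so the second date is earlier.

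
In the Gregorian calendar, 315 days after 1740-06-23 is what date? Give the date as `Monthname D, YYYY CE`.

May 4, 1741 CE

The starting date is JDN 2356756; 2356756 + 315 = 2357071.
JDN 2357071 corresponds to May 4, 1741 CE.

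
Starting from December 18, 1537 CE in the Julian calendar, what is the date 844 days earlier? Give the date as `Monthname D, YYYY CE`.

August 27, 1535 CE

JDN of December 18, 1537 CE = 2282799.
2282799 − 844 = 2281955.
JDN 2281955 in the Julian calendar is August 27, 1535 CE.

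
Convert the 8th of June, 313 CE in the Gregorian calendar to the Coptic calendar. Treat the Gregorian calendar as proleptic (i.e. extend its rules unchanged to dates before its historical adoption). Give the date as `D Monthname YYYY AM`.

Both dates share Julian Day Number 1835539; in the Coptic calendar that is 13 Paoni 29 AM.

13 Paoni 29 AM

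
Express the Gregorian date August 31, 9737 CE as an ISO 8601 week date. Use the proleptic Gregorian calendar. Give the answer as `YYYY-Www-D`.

The weekday is Saturday (ISO weekday 6).
That Saturday belongs to ISO week 35 of ISO year 9737.

9737-W35-6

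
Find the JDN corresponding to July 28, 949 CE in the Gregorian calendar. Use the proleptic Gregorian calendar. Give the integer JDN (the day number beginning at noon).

JDN 2400001 is 17 November 1858 CE (Gregorian), MJD 0; the target day is −332117 days from there, so JDN = 2067884.

2067884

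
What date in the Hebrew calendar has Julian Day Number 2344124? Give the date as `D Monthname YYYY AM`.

The Gregorian equivalent of JDN 2344124 is 22 November 1705.
In the Hebrew calendar that day is 5 Kislev 5466 AM.

5 Kislev 5466 AM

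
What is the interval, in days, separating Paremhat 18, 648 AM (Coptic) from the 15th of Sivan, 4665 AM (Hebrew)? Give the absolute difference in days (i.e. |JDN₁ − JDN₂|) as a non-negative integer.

First date → JDN 2061544; second date → JDN 2051750.
The interval is |2061544 − 2051750| = 9794 days.

9794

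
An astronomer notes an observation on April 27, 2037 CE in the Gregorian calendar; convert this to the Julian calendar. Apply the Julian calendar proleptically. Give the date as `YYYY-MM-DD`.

For dates in this range the Gregorian date is 13 days ahead of the Julian.
27 April 2037 Gregorian − 13 days → 14 April 2037 Julian.

2037-04-14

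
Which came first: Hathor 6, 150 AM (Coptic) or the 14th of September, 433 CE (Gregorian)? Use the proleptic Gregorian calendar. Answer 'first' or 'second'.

The two dates have Julian Day Numbers 1879517 and 1879467 respectively.
Since 1879467 < 1879517, the second date comes first.

second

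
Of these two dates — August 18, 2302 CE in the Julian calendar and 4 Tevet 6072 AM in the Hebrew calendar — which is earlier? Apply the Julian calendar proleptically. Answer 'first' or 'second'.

Converting both to JDN: 2562093 vs 2565484; the smaller is the first.

first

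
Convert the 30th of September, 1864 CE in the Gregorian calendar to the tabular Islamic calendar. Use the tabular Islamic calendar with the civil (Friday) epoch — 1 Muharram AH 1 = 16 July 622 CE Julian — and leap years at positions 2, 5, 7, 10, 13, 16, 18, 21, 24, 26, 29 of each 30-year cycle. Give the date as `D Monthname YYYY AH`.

Both dates share Julian Day Number 2402145; in the tabular Islamic calendar that is 28 Rabi' al-Thani 1281 AH.

28 Rabi' al-Thani 1281 AH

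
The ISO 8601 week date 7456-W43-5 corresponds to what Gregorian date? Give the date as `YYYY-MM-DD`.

ISO week 1 of 7456 is the week containing the first Thursday of 7456.
Week 43, day 5 (Friday) lands on 7456-10-24.

7456-10-24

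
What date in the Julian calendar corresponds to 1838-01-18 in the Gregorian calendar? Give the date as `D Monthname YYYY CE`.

6 January 1838 CE

At this point the Julian calendar is 12 days behind the Gregorian.
18 January 1838 Gregorian − 12 days → 6 January 1838 Julian.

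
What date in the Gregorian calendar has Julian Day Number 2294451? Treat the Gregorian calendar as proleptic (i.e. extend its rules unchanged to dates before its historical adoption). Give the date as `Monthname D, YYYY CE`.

Counting from JDN 2299161 = 15 Oct 1582 gives an offset of -4710 days.

November 22, 1569 CE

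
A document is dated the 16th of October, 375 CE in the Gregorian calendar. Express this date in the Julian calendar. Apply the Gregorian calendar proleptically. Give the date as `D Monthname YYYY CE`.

15 October 375 CE

The Julian–Gregorian offset here is 1 day (Julian trailing).
16 October 375 Gregorian − 1 day → 15 October 375 Julian.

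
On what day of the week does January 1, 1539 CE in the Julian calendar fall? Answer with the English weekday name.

Wednesday

In the proleptic Gregorian calendar this is 11 January 1539 (JDN 2283178).
2283178 ≡ 2 (mod 7); counting from Monday = 0 gives Wednesday.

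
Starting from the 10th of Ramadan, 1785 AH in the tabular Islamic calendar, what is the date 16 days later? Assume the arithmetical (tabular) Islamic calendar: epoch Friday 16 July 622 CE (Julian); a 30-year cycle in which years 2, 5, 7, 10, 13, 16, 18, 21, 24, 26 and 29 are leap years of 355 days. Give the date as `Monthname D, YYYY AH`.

Counting 16 days forward from JDN 2580875 reaches JDN 2580891, which is Ramadan 26, 1785 AH.

Ramadan 26, 1785 AH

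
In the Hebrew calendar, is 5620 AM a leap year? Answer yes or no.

Hebrew year 5620 is year 15 of its 19-year Metonic cycle; leap years are at positions 3, 6, 8, 11, 14, 17, 19, so it is a common year (12 months).

no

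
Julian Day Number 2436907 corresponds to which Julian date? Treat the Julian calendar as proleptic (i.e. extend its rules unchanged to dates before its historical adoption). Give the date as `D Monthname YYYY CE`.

The Gregorian equivalent of JDN 2436907 is 4 December 1959.
In the Julian calendar that day is 21 November 1959 CE.

21 November 1959 CE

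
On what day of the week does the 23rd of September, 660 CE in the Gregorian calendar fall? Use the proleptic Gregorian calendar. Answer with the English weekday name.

1962386 ≡ 6 (mod 7); counting from Monday = 0 gives Sunday.

Sunday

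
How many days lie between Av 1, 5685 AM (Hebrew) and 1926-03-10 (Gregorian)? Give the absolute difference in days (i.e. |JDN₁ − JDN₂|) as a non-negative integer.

JDN of the first date = 2424354.
JDN of the second date = 2424585.
|2424585 − 2424354| = 231.

231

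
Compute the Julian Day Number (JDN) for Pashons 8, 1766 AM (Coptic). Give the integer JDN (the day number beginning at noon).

2469943

Equivalently 16 May 2050 (Gregorian).
JDN 2451545 is 1 January 2000 CE (Gregorian); the target day is +18398 days from there, so JDN = 2469943.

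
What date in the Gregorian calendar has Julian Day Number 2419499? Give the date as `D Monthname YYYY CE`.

JDN 2451545 is 1 Jan 2000; 2419499 is −32046 days from there.

6 April 1912 CE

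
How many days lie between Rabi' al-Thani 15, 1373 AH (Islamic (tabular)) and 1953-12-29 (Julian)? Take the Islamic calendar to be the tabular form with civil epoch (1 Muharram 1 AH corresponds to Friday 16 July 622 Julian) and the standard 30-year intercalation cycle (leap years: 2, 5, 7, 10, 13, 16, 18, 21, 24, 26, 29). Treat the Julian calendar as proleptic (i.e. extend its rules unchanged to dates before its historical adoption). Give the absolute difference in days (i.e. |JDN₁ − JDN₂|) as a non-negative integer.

20

First date → JDN 2434734; second date → JDN 2434754.
The interval is |2434734 − 2434754| = 20 days.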